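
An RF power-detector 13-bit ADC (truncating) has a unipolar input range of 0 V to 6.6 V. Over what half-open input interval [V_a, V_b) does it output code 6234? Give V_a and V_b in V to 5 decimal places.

[5.02251 V, 5.02332 V)

LSB = 6.6/2^13 = 0.806 mV.
V_a = V_low + 6234·LSB = 5.02251 V; V_b = V_low + 6235·LSB = 5.02332 V.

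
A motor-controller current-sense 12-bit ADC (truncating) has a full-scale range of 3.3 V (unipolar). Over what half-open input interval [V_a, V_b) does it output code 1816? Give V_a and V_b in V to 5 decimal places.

[1.46309 V, 1.46389 V)

LSB = 3.3/2^12 = 0.806 mV.
V_a = V_low + 1816·LSB = 1.46309 V; V_b = V_low + 1817·LSB = 1.46389 V.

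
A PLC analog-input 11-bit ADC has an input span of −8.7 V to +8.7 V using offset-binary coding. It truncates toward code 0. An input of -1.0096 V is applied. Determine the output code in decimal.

code 905

LSB = 17.4 V / 2048 = 8.496 mV.
Input sits at 905.169 steps above V_low.
So the output code is 905.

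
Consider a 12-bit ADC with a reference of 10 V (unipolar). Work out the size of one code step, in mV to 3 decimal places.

2.441 mV

Full-scale span = 10 V.
LSB = 10 / 2^12 = 10 / 4096 = 0.00244141 V = 2.441 mV.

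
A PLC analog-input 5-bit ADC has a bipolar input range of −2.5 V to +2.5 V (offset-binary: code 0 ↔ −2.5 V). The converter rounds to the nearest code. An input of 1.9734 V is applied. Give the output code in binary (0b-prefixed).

LSB = 5 V / 32 = 156.250 mV.
Input sits at 28.630 steps above V_low.
round(28.630) = 29.
In binary (0b-prefixed): 0b11101.

code 0b11101 (decimal 29)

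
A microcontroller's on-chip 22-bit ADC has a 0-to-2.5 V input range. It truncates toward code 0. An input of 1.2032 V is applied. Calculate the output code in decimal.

code 2018634

With 4194304 levels over 2.5 V, one step is 0.60 µV.
Input sits at 2018634.629 steps above V_low.
So the output code is 2018634.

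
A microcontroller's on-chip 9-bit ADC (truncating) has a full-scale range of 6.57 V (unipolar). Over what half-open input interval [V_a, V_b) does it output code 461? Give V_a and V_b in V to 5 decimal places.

[5.91557 V, 5.92840 V)

LSB = 6.57/2^9 = 12.832 mV.
V_a = V_low + 461·LSB = 5.91557 V; V_b = V_low + 462·LSB = 5.9284 V.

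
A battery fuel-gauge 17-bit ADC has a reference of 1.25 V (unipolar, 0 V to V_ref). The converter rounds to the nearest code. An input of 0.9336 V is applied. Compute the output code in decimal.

LSB = 1.25 V / 131072 = 9.54 µV.
(0.9336 − 0) / 9.53674e-06 = 97895.055 LSBs.
So the output code is 97895.

code 97895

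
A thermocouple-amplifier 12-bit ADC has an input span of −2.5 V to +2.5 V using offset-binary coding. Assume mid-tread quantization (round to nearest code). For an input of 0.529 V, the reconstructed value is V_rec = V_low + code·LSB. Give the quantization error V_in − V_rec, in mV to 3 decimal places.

Step size: 5 V ÷ 2^12 = 1.221 mV.
(0.529 − (−2.5))/0.0012207 = 2481.3568; round gives code 2481.
Reconstructed: 0.52856445 V.
Difference: 0.000435547 V → 0.436 mV.

0.436 mV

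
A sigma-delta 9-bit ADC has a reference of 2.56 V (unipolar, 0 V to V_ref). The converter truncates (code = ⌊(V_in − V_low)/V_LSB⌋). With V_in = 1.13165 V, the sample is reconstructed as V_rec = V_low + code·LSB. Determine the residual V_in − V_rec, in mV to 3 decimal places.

1.650 mV

LSB = 2.56/2^9 = 5.000 mV.
(V_in − V_low)/LSB = (1.13165 − 0)/0.005 = 226.3300 → code 226 (floor).
Code 226 maps back to 0 + 226×0.005 V = 1.13 V.
Difference: 0.00165 V → 1.650 mV.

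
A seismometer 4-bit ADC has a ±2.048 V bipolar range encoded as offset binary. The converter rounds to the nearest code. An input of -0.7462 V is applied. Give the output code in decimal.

LSB = 4.096 V / 16 = 256.000 mV.
(-0.7462 − (−2.048)) / 0.256 = 5.085 LSBs.
Round → code 5.

code 5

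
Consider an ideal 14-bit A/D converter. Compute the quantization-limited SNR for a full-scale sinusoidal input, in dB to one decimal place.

86.0 dB

SNR ≈ 6.02·N + 1.76 dB = 6.02·14 + 1.76 = 86.04 dB.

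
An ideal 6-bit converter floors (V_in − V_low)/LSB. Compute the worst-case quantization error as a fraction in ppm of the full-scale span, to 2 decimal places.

15625.00 ppm

Truncating → worst-case error = 1 LSB = V_FS/2^6, so 1e+06/64 = 15625 ppm of full scale.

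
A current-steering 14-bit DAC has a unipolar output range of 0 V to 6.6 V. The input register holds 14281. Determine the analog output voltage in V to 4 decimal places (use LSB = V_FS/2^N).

5.7528 V

LSB = 6.6 V / 2^14 = 402.83 µV.
V_out = 0 + 14281 × 0.000402832 V = 5.75284 V.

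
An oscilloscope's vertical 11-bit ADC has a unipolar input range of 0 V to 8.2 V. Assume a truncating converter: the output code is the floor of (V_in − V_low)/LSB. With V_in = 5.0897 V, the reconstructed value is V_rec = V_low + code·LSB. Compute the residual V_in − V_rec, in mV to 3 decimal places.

0.735 mV

Step size: 8.2 V ÷ 2^11 = 4.004 mV.
(5.0897 − 0)/0.00400391 = 1271.1836; ⌊·⌋ gives code 1271.
Code 1271 maps back to 0 + 1271×0.00400391 V = 5.0889648 V.
Error = 5.0897 − 5.0889648 = 0.000735156 V = 0.735 mV.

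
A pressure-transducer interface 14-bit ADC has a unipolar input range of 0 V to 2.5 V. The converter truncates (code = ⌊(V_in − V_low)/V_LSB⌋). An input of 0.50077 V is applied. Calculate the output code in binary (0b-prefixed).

code 0b110011010001 (decimal 3281)

Full-scale span = 2.5 V; LSB = 2.5/2^14 = 152.59 µV.
(V_in − V_low)/LSB = (0.50077 − 0) / 0.000152588 = 3281.846.
So the output code is 3281.
In binary (0b-prefixed): 0b110011010001.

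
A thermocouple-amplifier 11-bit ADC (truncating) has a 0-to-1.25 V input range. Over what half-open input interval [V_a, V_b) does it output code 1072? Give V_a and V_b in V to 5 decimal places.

[0.65430 V, 0.65491 V)

LSB = 1.25/2^11 = 0.610 mV.
V_a = V_low + 1072·LSB = 0.654297 V; V_b = V_low + 1073·LSB = 0.654907 V.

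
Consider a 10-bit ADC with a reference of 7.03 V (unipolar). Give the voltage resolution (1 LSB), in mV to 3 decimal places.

Full-scale span = 7.03 V.
LSB = 7.03 / 2^10 = 7.03 / 1024 = 0.00686523 V = 6.865 mV.

6.865 mV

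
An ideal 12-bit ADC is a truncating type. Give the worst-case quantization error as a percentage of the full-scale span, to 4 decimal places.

0.0244 %

Truncating → worst-case error = 1 LSB = V_FS/2^12, so 100/4096 = 0.0244141 % of full scale.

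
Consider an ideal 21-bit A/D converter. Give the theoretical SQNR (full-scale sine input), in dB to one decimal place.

128.2 dB

SNR ≈ 6.02·N + 1.76 dB = 6.02·21 + 1.76 = 128.18 dB.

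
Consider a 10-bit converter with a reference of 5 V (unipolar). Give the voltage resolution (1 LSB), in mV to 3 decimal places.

4.883 mV

Full-scale span = 5 V.
LSB = 5 / 2^10 = 5 / 1024 = 0.00488281 V = 4.883 mV.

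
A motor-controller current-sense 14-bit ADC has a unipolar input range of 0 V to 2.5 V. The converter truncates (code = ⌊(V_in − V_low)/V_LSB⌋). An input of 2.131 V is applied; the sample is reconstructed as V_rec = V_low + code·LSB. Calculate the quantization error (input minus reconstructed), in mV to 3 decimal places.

0.110 mV

One LSB is 2.5 V / 16384 = 152.59 µV.
(V_in − V_low)/LSB = (2.131 − 0)/0.000152588 = 13965.7216 → code 13965 (floor).
Code 13965 maps back to 0 + 13965×0.000152588 V = 2.1308899 V.
Difference: 0.000110107 V → 0.110 mV.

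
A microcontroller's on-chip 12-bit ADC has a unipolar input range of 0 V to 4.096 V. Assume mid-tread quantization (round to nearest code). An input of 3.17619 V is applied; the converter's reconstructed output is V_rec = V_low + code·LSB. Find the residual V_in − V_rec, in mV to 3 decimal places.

0.190 mV

LSB = 4.096/2^12 = 1.000 mV.
(3.17619 − 0)/0.001 = 3176.1900; round gives code 3176.
Reconstructed: 3.176 V.
Difference: 0.00019 V → 0.190 mV.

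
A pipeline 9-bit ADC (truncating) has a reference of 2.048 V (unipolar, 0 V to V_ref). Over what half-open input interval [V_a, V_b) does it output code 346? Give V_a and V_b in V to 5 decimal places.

LSB = 2.048/2^9 = 4.000 mV.
V_a = V_low + 346·LSB = 1.384 V; V_b = V_low + 347·LSB = 1.388 V.

[1.38400 V, 1.38800 V)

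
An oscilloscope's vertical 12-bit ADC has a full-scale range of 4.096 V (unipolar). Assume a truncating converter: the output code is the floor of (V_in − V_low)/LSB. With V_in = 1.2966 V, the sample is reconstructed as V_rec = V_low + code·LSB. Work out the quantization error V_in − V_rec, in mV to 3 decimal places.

LSB = 4.096/2^12 = 1.000 mV.
Scaled input = 1296.6000 LSBs, so code = 1296.
V_rec = 0 + 1296·0.001 = 1.296 V.
Difference: 0.0006 V → 0.600 mV.

0.600 mV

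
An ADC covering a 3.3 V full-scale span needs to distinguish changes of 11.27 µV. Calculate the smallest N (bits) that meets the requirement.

Number of steps required ≥ 3.3 V / 11.27 µV = 292812.78.
Need 2^N ≥ 292812.78; 2^18 = 262144, 2^19 = 524288.
Minimum N = 19.

19 bits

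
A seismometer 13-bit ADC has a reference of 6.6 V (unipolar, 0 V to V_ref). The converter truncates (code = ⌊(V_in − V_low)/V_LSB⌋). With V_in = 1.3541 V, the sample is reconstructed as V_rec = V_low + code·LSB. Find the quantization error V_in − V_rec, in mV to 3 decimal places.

0.584 mV

LSB = 6.6/2^13 = 0.806 mV.
Scaled input = 1680.7253 LSBs, so code = 1680.
Code 1680 maps back to 0 + 1680×0.000805664 V = 1.3535156 V.
Error = 1.3541 − 1.3535156 = 0.000584375 V = 0.584 mV.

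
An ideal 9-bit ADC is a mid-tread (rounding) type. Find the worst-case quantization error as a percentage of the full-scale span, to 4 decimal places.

0.0977 %

Rounding → worst-case error = ½ LSB = V_FS/2^10, so 100/1024 = 0.0976562 % of full scale.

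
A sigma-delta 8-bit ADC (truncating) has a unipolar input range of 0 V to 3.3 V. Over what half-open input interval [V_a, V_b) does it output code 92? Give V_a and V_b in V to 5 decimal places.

LSB = 3.3/2^8 = 12.891 mV.
V_a = V_low + 92·LSB = 1.18594 V; V_b = V_low + 93·LSB = 1.19883 V.

[1.18594 V, 1.19883 V)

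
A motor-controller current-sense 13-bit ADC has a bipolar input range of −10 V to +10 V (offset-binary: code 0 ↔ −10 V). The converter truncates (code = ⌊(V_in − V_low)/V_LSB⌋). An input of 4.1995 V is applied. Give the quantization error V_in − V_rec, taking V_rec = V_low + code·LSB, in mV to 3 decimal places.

One LSB is 20 V / 8192 = 2.441 mV.
Scaled input = 5816.1152 LSBs, so code = 5816.
Reconstructed: 4.1992188 V.
Error = 4.1995 − 4.1992188 = 0.00028125 V = 0.281 mV.

0.281 mV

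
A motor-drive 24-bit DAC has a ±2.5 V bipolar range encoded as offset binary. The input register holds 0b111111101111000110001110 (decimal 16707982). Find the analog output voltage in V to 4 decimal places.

2.4794 V

LSB = 5 V / 2^24 = 0.30 µV.
Code 0b111111101111000110001110 = 16707982 decimal.
V_out = (−2.5) + 16707982 × 2.98023e-07 V = 2.47937 V.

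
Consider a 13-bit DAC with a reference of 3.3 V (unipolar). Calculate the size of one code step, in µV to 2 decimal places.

402.83 µV

Full-scale span = 3.3 V.
LSB = 3.3 / 2^13 = 3.3 / 8192 = 0.000402832 V = 402.83 µV.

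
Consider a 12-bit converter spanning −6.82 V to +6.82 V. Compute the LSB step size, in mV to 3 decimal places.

Full-scale span = 13.64 V.
LSB = 13.64 / 2^12 = 13.64 / 4096 = 0.00333008 V = 3.330 mV.

3.330 mV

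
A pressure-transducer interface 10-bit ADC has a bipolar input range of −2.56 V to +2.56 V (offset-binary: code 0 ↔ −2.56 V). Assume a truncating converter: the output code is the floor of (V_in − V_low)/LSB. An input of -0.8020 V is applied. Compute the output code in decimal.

With 1024 levels over 5.12 V, one step is 5.000 mV.
Input sits at 351.600 steps above V_low.
So the output code is 351.

code 351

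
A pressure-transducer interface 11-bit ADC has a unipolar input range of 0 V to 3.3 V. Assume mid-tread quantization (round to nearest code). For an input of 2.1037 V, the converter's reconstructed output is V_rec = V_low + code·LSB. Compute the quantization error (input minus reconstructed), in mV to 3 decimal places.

Step size: 3.3 V ÷ 2^11 = 1.611 mV.
(2.1037 − 0)/0.00161133 = 1305.5690; round gives code 1306.
Reconstructed: 2.1043945 V.
V_in − V_rec = -0.000694531 V = -0.695 mV.

-0.695 mV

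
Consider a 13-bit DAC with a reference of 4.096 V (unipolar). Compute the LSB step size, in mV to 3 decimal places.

Full-scale span = 4.096 V.
LSB = 4.096 / 2^13 = 4.096 / 8192 = 0.0005 V = 0.500 mV.

0.500 mV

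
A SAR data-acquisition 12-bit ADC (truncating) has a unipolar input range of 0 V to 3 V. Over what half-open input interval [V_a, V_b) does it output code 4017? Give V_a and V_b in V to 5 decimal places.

[2.94214 V, 2.94287 V)

LSB = 3/2^12 = 0.732 mV.
V_a = V_low + 4017·LSB = 2.94214 V; V_b = V_low + 4018·LSB = 2.94287 V.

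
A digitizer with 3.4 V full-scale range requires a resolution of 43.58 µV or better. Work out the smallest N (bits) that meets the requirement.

17 bits

Number of steps required ≥ 3.4 V / 43.58 µV = 78017.44.
Need 2^N ≥ 78017.44; 2^16 = 65536, 2^17 = 131072.
Minimum N = 17.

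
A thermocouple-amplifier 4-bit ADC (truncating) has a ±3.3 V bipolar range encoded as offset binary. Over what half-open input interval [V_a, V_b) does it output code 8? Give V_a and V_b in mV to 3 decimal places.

LSB = 6.6/2^4 = 412.500 mV.
V_a = V_low + 8·LSB = 0 V; V_b = V_low + 9·LSB = 0.4125 V.

[0.000 mV, 412.500 mV)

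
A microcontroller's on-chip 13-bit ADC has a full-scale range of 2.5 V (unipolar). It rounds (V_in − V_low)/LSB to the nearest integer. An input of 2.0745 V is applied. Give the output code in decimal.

LSB = 2.5 V / 8192 = 305.18 µV.
Input sits at 6797.722 steps above V_low.
round(6797.722) = 6798.

code 6798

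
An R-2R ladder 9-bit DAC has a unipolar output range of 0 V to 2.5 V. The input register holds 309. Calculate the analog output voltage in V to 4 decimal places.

LSB = 2.5 V / 2^9 = 4.883 mV.
V_out = 0 + 309 × 0.00488281 V = 1.50879 V.

1.5088 V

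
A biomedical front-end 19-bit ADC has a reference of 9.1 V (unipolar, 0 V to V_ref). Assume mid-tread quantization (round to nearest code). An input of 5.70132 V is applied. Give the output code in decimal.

LSB = 9.1 V / 524288 = 17.36 µV.
Input sits at 328476.226 steps above V_low.
round(328476.226) = 328476.

code 328476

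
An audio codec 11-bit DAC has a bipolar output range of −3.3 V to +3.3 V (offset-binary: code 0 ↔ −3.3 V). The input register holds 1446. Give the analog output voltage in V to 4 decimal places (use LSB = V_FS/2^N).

LSB = 6.6 V / 2^11 = 3.223 mV.
V_out = (−3.3) + 1446 × 0.00322266 V = 1.35996 V.

1.3600 V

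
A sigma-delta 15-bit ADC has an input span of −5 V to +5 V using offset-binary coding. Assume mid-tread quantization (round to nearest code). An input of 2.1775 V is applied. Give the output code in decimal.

With 32768 levels over 10 V, one step is 305.18 µV.
Input sits at 23519.232 steps above V_low.
So the output code is 23519.

code 23519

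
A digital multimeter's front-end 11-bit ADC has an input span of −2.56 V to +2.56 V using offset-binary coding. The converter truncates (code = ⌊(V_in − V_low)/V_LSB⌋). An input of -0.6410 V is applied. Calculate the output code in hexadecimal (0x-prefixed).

LSB = 5.12 V / 2048 = 2.500 mV.
(V_in − V_low)/LSB = (-0.6410 − (−2.56)) / 0.0025 = 767.600.
Floor → code 767.
In hexadecimal (0x-prefixed): 0x2FF.

code 0x2FF (decimal 767)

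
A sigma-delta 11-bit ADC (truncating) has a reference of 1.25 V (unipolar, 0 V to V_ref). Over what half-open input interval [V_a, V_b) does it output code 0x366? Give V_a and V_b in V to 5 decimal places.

[0.53101 V, 0.53162 V)

LSB = 1.25/2^11 = 0.610 mV.
Code 0x366 = 870 decimal.
V_a = V_low + 870·LSB = 0.531006 V; V_b = V_low + 871·LSB = 0.531616 V.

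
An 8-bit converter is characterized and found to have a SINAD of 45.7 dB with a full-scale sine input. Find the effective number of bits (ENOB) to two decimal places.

ENOB = (SINAD − 1.76) / 6.02 = (45.7 − 1.76)/6.02 = 7.299.

7.30 bits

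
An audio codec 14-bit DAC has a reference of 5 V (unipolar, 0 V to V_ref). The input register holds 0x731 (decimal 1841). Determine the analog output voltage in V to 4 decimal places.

0.5618 V

LSB = 5 V / 2^14 = 305.18 µV.
Code 0x731 = 1841 decimal.
V_out = 0 + 1841 × 0.000305176 V = 0.561829 V.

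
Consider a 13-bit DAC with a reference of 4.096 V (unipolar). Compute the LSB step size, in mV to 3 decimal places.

0.500 mV

Full-scale span = 4.096 V.
LSB = 4.096 / 2^13 = 4.096 / 8192 = 0.0005 V = 0.500 mV.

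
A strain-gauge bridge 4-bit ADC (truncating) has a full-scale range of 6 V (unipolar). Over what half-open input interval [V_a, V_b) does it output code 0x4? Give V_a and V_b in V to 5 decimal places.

[1.50000 V, 1.87500 V)

LSB = 6/2^4 = 375.000 mV.
Code 0x4 = 4 decimal.
V_a = V_low + 4·LSB = 1.5 V; V_b = V_low + 5·LSB = 1.875 V.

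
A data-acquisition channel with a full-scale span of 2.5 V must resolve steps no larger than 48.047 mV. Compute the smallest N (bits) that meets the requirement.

Number of steps required ≥ 2.5 V / 48.047 mV = 52.03.
Need 2^N ≥ 52.03; 2^5 = 32, 2^6 = 64.
Minimum N = 6.

6 bits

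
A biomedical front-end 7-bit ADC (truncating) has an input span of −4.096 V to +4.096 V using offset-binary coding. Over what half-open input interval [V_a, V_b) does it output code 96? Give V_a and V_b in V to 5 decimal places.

[2.04800 V, 2.11200 V)

LSB = 8.192/2^7 = 64.000 mV.
V_a = V_low + 96·LSB = 2.048 V; V_b = V_low + 97·LSB = 2.112 V.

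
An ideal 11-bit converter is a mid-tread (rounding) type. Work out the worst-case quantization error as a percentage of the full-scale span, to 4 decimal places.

0.0244 %

Rounding → worst-case error = ½ LSB = V_FS/2^12, so 100/4096 = 0.0244141 % of full scale.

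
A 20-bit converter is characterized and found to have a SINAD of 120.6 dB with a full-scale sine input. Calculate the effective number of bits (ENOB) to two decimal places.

ENOB = (SINAD − 1.76) / 6.02 = (120.6 − 1.76)/6.02 = 19.741.

19.74 bits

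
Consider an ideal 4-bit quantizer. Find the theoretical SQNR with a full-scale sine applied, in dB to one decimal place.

25.8 dB

SNR ≈ 6.02·N + 1.76 dB = 6.02·4 + 1.76 = 25.84 dB.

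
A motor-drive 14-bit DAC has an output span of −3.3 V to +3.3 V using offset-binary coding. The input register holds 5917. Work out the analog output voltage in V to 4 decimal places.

-0.9164 V

LSB = 6.6 V / 2^14 = 402.83 µV.
V_out = (−3.3) + 5917 × 0.000402832 V = -0.916443 V.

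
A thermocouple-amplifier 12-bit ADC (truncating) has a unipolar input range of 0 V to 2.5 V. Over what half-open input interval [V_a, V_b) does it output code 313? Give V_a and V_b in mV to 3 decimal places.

[191.040 mV, 191.650 mV)

LSB = 2.5/2^12 = 0.610 mV.
V_a = V_low + 313·LSB = 0.19104 V; V_b = V_low + 314·LSB = 0.19165 V.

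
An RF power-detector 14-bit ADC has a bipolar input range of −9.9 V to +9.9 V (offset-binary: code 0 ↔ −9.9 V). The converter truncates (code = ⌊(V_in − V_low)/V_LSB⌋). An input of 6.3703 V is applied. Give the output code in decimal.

Full-scale span = 19.8 V; LSB = 19.8/2^14 = 1.208 mV.
(V_in − V_low)/LSB = (6.3703 − (−9.9)) / 0.0012085 = 13463.262.
So the output code is 13463.

code 13463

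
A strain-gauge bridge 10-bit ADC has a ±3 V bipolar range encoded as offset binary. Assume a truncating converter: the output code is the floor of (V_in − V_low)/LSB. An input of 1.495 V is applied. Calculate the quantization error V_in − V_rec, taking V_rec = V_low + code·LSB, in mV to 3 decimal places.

Step size: 6 V ÷ 2^10 = 5.859 mV.
Scaled input = 767.1467 LSBs, so code = 767.
Code 767 maps back to (−3) + 767×0.00585938 V = 1.4941406 V.
Error = 1.495 − 1.4941406 = 0.000859375 V = 0.859 mV.

0.859 mV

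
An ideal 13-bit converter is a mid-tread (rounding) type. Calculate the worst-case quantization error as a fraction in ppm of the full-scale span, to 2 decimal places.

Rounding → worst-case error = ½ LSB = V_FS/2^14, so 1e+06/16384 = 61.0352 ppm of full scale.

61.04 ppm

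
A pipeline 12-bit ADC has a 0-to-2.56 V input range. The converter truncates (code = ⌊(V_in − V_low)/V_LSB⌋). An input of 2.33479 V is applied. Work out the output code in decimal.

Full-scale span = 2.56 V; LSB = 2.56/2^12 = 0.625 mV.
(V_in − V_low)/LSB = (2.33479 − 0) / 0.000625 = 3735.664.
So the output code is 3735.

code 3735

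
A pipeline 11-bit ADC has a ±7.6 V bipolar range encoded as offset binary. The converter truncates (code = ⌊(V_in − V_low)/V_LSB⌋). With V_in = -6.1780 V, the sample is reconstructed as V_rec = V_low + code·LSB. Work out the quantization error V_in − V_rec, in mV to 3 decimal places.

4.422 mV

Step size: 15.2 V ÷ 2^11 = 7.422 mV.
(V_in − V_low)/LSB = (-6.1780 − (−7.6))/0.00742187 = 191.5958 → code 191 (floor).
Code 191 maps back to (−7.6) + 191×0.00742187 V = -6.1824219 V.
Difference: 0.00442187 V → 4.422 mV.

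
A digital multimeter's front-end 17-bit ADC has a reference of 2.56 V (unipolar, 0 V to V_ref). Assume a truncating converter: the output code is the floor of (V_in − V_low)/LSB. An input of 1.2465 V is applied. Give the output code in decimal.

code 63820

Full-scale span = 2.56 V; LSB = 2.56/2^17 = 19.53 µV.
(V_in − V_low)/LSB = (1.2465 − 0) / 1.95313e-05 = 63820.800.
So the output code is 63820.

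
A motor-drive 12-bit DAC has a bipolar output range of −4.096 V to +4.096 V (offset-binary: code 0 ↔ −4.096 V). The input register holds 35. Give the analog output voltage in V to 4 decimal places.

LSB = 8.192 V / 2^12 = 2.000 mV.
V_out = (−4.096) + 35 × 0.002 V = -4.026 V.

-4.0260 V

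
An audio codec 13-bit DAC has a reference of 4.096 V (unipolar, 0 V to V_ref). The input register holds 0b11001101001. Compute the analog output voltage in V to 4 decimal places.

0.8205 V

LSB = 4.096 V / 2^13 = 0.500 mV.
Code 0b11001101001 = 1641 decimal.
V_out = 0 + 1641 × 0.0005 V = 0.8205 V.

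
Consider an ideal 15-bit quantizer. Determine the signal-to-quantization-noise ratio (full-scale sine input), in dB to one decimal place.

92.1 dB

SNR ≈ 6.02·N + 1.76 dB = 6.02·15 + 1.76 = 92.06 dB.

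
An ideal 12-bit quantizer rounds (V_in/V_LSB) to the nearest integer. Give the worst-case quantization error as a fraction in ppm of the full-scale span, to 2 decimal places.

Rounding → worst-case error = ½ LSB = V_FS/2^13, so 1e+06/8192 = 122.07 ppm of full scale.

122.07 ppm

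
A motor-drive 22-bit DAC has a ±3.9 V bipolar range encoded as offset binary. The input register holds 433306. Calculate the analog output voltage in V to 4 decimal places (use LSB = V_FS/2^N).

LSB = 7.8 V / 2^22 = 1.86 µV.
V_out = (−3.9) + 433306 × 1.85966e-06 V = -3.0942 V.

-3.0942 V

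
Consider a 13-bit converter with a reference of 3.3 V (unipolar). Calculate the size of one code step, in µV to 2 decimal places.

Full-scale span = 3.3 V.
LSB = 3.3 / 2^13 = 3.3 / 8192 = 0.000402832 V = 402.83 µV.

402.83 µV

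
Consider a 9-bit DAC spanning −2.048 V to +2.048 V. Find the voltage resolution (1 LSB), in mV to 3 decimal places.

8.000 mV

Full-scale span = 4.096 V.
LSB = 4.096 / 2^9 = 4.096 / 512 = 0.008 V = 8.000 mV.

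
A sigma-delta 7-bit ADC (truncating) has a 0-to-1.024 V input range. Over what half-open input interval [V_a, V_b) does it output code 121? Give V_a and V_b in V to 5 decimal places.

LSB = 1.024/2^7 = 8.000 mV.
V_a = V_low + 121·LSB = 0.968 V; V_b = V_low + 122·LSB = 0.976 V.

[0.96800 V, 0.97600 V)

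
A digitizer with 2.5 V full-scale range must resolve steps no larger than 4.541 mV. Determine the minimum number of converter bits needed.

10 bits

Number of steps required ≥ 2.5 V / 4.541 mV = 550.54.
Need 2^N ≥ 550.54; 2^9 = 512, 2^10 = 1024.
Minimum N = 10.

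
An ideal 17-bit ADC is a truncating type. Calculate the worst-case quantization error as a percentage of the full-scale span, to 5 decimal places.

Truncating → worst-case error = 1 LSB = V_FS/2^17, so 100/131072 = 0.000762939 % of full scale.

0.00076 %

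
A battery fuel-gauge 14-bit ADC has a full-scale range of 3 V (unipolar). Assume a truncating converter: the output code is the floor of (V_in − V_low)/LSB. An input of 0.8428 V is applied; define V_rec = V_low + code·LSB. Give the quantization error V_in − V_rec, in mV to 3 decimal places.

0.149 mV

LSB = 3/2^14 = 183.11 µV.
(0.8428 − 0)/0.000183105 = 4602.8117; ⌊·⌋ gives code 4602.
V_rec = 0 + 4602·0.000183105 = 0.84265137 V.
Difference: 0.000148633 V → 0.149 mV.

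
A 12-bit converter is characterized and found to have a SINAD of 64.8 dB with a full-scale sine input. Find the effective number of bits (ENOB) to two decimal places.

ENOB = (SINAD − 1.76) / 6.02 = (64.8 − 1.76)/6.02 = 10.472.

10.47 bits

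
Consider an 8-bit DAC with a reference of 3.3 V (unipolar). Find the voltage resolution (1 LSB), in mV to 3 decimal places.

Full-scale span = 3.3 V.
LSB = 3.3 / 2^8 = 3.3 / 256 = 0.0128906 V = 12.891 mV.

12.891 mV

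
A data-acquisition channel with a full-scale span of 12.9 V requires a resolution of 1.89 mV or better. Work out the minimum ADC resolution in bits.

13 bits

Number of steps required ≥ 12.9 V / 1.89 mV = 6825.40.
Need 2^N ≥ 6825.40; 2^12 = 4096, 2^13 = 8192.
Minimum N = 13.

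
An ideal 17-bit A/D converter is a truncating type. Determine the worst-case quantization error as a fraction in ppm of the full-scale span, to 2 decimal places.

7.63 ppm

Truncating → worst-case error = 1 LSB = V_FS/2^17, so 1e+06/131072 = 7.62939 ppm of full scale.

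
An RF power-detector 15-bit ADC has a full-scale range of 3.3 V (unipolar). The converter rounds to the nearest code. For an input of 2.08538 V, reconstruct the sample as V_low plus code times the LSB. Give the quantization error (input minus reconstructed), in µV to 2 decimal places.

19.28 µV

Step size: 3.3 V ÷ 2^15 = 100.71 µV.
(V_in − V_low)/LSB = (2.08538 − 0)/0.000100708 = 20707.1915 → code 20707 (round).
Code 20707 maps back to 0 + 20707×0.000100708 V = 2.0853607 V.
V_in − V_rec = 1.92822e-05 V = 19.28 µV.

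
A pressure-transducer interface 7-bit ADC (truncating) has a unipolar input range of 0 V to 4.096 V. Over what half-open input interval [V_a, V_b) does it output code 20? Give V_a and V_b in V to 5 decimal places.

[0.64000 V, 0.67200 V)

LSB = 4.096/2^7 = 32.000 mV.
V_a = V_low + 20·LSB = 0.64 V; V_b = V_low + 21·LSB = 0.672 V.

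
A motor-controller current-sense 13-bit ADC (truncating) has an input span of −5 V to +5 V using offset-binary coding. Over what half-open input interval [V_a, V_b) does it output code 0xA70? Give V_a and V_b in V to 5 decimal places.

LSB = 10/2^13 = 1.221 mV.
Code 0xA70 = 2672 decimal.
V_a = V_low + 2672·LSB = -1.73828 V; V_b = V_low + 2673·LSB = -1.73706 V.

[-1.73828 V, -1.73706 V)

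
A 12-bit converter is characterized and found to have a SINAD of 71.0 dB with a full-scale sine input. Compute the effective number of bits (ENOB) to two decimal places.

ENOB = (SINAD − 1.76) / 6.02 = (71.0 − 1.76)/6.02 = 11.502.

11.50 bits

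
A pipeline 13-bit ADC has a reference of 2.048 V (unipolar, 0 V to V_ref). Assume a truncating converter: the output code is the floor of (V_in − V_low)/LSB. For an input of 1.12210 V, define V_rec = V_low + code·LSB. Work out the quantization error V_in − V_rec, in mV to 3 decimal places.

0.100 mV

LSB = 2.048/2^13 = 250.00 µV.
Scaled input = 4488.4000 LSBs, so code = 4488.
V_rec = 0 + 4488·0.00025 = 1.122 V.
Difference: 0.0001 V → 0.100 mV.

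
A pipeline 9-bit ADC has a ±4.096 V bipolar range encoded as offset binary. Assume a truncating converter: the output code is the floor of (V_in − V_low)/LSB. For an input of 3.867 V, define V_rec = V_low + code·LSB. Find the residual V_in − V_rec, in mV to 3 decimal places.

Step size: 8.192 V ÷ 2^9 = 16.000 mV.
(V_in − V_low)/LSB = (3.867 − (−4.096))/0.016 = 497.6875 → code 497 (floor).
Reconstructed: 3.856 V.
Difference: 0.011 V → 11.000 mV.

11.000 mV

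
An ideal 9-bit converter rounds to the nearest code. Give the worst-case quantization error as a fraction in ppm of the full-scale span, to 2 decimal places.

976.56 ppm

Rounding → worst-case error = ½ LSB = V_FS/2^10, so 1e+06/1024 = 976.562 ppm of full scale.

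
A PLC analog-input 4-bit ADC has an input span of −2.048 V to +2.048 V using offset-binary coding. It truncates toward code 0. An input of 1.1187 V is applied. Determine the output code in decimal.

With 16 levels over 4.096 V, one step is 256.000 mV.
Input sits at 12.370 steps above V_low.
Floor → code 12.

code 12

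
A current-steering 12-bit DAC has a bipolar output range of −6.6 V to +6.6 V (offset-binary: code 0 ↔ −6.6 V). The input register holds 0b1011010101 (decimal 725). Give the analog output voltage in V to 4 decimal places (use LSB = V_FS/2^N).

-4.2636 V

LSB = 13.2 V / 2^12 = 3.223 mV.
Code 0b1011010101 = 725 decimal.
V_out = (−6.6) + 725 × 0.00322266 V = -4.26357 V.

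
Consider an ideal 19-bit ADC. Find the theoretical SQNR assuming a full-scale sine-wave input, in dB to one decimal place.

116.1 dB

SNR ≈ 6.02·N + 1.76 dB = 6.02·19 + 1.76 = 116.14 dB.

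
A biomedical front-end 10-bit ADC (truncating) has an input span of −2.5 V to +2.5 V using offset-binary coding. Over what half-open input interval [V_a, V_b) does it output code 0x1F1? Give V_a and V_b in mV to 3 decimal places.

[-73.242 mV, -68.359 mV)

LSB = 5/2^10 = 4.883 mV.
Code 0x1F1 = 497 decimal.
V_a = V_low + 497·LSB = -0.0732422 V; V_b = V_low + 498·LSB = -0.0683594 V.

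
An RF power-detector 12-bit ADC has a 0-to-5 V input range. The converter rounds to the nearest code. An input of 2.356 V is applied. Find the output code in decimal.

Full-scale span = 5 V; LSB = 5/2^12 = 1.221 mV.
(V_in − V_low)/LSB = (2.356 − 0) / 0.0012207 = 1930.035.
So the output code is 1930.

code 1930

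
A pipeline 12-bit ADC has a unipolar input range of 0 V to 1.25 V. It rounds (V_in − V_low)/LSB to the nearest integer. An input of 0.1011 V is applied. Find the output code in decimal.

Full-scale span = 1.25 V; LSB = 1.25/2^12 = 305.18 µV.
(0.1011 − 0) / 0.000305176 = 331.284 LSBs.
So the output code is 331.

code 331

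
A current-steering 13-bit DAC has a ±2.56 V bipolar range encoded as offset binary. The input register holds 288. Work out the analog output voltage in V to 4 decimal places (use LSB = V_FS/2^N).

-2.3800 V

LSB = 5.12 V / 2^13 = 0.625 mV.
V_out = (−2.56) + 288 × 0.000625 V = -2.38 V.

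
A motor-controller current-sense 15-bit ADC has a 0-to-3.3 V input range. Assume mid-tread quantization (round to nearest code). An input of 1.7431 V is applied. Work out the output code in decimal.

code 17308

LSB = 3.3 V / 32768 = 100.71 µV.
(1.7431 − 0) / 0.000100708 = 17308.455 LSBs.
round(17308.455) = 17308.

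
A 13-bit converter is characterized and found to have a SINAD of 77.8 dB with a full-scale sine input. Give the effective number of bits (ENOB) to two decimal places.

12.63 bits

ENOB = (SINAD − 1.76) / 6.02 = (77.8 − 1.76)/6.02 = 12.631.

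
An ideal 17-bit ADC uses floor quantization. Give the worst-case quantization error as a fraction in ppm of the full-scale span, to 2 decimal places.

7.63 ppm

Truncating → worst-case error = 1 LSB = V_FS/2^17, so 1e+06/131072 = 7.62939 ppm of full scale.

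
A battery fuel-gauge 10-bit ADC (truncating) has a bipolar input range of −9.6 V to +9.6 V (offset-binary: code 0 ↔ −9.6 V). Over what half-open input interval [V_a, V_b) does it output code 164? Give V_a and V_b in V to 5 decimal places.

LSB = 19.2/2^10 = 18.750 mV.
V_a = V_low + 164·LSB = -6.525 V; V_b = V_low + 165·LSB = -6.50625 V.

[-6.52500 V, -6.50625 V)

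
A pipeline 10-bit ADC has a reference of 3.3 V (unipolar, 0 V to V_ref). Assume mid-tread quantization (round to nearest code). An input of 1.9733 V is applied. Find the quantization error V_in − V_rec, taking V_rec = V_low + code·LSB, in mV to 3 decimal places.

LSB = 3.3/2^10 = 3.223 mV.
Scaled input = 612.3210 LSBs, so code = 612.
Reconstructed: 1.9722656 V.
Difference: 0.00103437 V → 1.034 mV.

1.034 mV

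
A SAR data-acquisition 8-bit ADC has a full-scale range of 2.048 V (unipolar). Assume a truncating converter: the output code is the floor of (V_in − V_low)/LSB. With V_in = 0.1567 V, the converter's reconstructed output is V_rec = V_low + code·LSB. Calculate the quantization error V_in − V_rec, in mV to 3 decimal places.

Step size: 2.048 V ÷ 2^8 = 8.000 mV.
(V_in − V_low)/LSB = (0.1567 − 0)/0.008 = 19.5875 → code 19 (floor).
V_rec = 0 + 19·0.008 = 0.152 V.
V_in − V_rec = 0.0047 V = 4.700 mV.

4.700 mV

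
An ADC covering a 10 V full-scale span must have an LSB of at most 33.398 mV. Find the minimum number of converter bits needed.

Number of steps required ≥ 10 V / 33.398 mV = 299.42.
Need 2^N ≥ 299.42; 2^8 = 256, 2^9 = 512.
Minimum N = 9.

9 bits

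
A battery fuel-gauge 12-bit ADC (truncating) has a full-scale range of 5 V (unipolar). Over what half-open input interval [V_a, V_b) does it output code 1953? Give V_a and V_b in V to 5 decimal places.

[2.38403 V, 2.38525 V)

LSB = 5/2^12 = 1.221 mV.
V_a = V_low + 1953·LSB = 2.38403 V; V_b = V_low + 1954·LSB = 2.38525 V.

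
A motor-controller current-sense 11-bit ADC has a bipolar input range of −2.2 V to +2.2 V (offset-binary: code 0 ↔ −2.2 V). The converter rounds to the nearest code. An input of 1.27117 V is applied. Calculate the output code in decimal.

code 1616

Full-scale span = 4.4 V; LSB = 4.4/2^11 = 2.148 mV.
(1.27117 − (−2.2)) / 0.00214844 = 1615.672 LSBs.
So the output code is 1616.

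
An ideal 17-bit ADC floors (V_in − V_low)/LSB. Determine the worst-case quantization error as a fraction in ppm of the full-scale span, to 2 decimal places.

Truncating → worst-case error = 1 LSB = V_FS/2^17, so 1e+06/131072 = 7.62939 ppm of full scale.

7.63 ppm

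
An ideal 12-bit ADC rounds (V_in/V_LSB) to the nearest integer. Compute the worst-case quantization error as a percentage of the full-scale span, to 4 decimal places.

0.0122 %

Rounding → worst-case error = ½ LSB = V_FS/2^13, so 100/8192 = 0.012207 % of full scale.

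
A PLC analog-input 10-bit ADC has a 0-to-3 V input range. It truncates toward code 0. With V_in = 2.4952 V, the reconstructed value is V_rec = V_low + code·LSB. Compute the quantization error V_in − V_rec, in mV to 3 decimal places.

2.036 mV

One LSB is 3 V / 1024 = 2.930 mV.
Scaled input = 851.6949 LSBs, so code = 851.
V_rec = 0 + 851·0.00292969 = 2.4931641 V.
Error = 2.4952 − 2.4931641 = 0.00203594 V = 2.036 mV.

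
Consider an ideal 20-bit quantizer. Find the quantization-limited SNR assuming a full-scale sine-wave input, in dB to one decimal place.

122.2 dB

SNR ≈ 6.02·N + 1.76 dB = 6.02·20 + 1.76 = 122.16 dB.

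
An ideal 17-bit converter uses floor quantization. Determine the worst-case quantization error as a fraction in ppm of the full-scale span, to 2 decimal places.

Truncating → worst-case error = 1 LSB = V_FS/2^17, so 1e+06/131072 = 7.62939 ppm of full scale.

7.63 ppm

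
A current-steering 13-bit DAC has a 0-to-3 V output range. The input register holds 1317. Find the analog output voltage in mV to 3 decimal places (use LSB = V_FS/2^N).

LSB = 3 V / 2^13 = 366.21 µV.
V_out = 0 + 1317 × 0.000366211 V = 0.4823 V.
= 482.300 mV.

482.300 mV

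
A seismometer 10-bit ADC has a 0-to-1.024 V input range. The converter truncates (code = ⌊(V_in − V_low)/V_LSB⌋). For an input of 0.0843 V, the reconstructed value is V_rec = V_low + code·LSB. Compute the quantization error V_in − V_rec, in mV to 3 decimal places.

0.300 mV

One LSB is 1.024 V / 1024 = 1.000 mV.
(V_in − V_low)/LSB = (0.0843 − 0)/0.001 = 84.3000 → code 84 (floor).
Code 84 maps back to 0 + 84×0.001 V = 0.084 V.
Difference: 0.0003 V → 0.300 mV.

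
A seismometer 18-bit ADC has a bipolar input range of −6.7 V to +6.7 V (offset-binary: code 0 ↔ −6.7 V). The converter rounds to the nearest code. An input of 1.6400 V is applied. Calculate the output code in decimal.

code 163155

LSB = 13.4 V / 262144 = 51.12 µV.
Input sits at 163155.296 steps above V_low.
So the output code is 163155.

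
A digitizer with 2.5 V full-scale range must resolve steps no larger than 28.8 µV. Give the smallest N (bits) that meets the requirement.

Number of steps required ≥ 2.5 V / 28.8 µV = 86805.56.
Need 2^N ≥ 86805.56; 2^16 = 65536, 2^17 = 131072.
Minimum N = 17.

17 bits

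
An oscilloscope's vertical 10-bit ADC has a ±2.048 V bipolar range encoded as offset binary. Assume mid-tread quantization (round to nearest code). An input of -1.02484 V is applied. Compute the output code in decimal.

code 256

Full-scale span = 4.096 V; LSB = 4.096/2^10 = 4.000 mV.
(V_in − V_low)/LSB = (-1.02484 − (−2.048)) / 0.004 = 255.790.
Round → code 256.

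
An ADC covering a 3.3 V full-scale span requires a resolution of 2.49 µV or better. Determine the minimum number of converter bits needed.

21 bits

Number of steps required ≥ 3.3 V / 2.49 µV = 1325301.20.
Need 2^N ≥ 1325301.20; 2^20 = 1048576, 2^21 = 2097152.
Minimum N = 21.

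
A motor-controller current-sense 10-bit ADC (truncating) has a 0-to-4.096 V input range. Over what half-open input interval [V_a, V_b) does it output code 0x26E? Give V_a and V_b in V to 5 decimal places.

[2.48800 V, 2.49200 V)

LSB = 4.096/2^10 = 4.000 mV.
Code 0x26E = 622 decimal.
V_a = V_low + 622·LSB = 2.488 V; V_b = V_low + 623·LSB = 2.492 V.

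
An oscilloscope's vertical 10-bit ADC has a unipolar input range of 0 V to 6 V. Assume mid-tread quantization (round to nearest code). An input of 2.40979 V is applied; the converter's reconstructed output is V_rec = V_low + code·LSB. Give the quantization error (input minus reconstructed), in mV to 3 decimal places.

1.587 mV

Step size: 6 V ÷ 2^10 = 5.859 mV.
Scaled input = 411.2708 LSBs, so code = 411.
V_rec = 0 + 411·0.00585938 = 2.4082031 V.
V_in − V_rec = 0.00158687 V = 1.587 mV.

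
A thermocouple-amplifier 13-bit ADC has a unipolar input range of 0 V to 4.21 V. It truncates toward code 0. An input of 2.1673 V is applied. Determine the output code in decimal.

LSB = 4.21 V / 8192 = 0.514 mV.
(2.1673 − 0) / 0.000513916 = 4217.226 LSBs.
⌊·⌋(4217.226) = 4217.

code 4217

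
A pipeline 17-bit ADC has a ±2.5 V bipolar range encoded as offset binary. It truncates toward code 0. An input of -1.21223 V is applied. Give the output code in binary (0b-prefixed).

code 0b1000001111011110 (decimal 33758)

With 131072 levels over 5 V, one step is 38.15 µV.
(-1.21223 − (−2.5)) / 3.8147e-05 = 33758.118 LSBs.
Floor → code 33758.
In binary (0b-prefixed): 0b1000001111011110.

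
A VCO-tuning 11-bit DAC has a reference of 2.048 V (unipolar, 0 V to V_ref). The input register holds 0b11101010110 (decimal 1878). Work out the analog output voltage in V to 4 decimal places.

LSB = 2.048 V / 2^11 = 1.000 mV.
Code 0b11101010110 = 1878 decimal.
V_out = 0 + 1878 × 0.001 V = 1.878 V.

1.8780 V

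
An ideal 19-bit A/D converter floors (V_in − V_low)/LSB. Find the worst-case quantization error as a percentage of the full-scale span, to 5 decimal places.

Truncating → worst-case error = 1 LSB = V_FS/2^19, so 100/524288 = 0.000190735 % of full scale.

0.00019 %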